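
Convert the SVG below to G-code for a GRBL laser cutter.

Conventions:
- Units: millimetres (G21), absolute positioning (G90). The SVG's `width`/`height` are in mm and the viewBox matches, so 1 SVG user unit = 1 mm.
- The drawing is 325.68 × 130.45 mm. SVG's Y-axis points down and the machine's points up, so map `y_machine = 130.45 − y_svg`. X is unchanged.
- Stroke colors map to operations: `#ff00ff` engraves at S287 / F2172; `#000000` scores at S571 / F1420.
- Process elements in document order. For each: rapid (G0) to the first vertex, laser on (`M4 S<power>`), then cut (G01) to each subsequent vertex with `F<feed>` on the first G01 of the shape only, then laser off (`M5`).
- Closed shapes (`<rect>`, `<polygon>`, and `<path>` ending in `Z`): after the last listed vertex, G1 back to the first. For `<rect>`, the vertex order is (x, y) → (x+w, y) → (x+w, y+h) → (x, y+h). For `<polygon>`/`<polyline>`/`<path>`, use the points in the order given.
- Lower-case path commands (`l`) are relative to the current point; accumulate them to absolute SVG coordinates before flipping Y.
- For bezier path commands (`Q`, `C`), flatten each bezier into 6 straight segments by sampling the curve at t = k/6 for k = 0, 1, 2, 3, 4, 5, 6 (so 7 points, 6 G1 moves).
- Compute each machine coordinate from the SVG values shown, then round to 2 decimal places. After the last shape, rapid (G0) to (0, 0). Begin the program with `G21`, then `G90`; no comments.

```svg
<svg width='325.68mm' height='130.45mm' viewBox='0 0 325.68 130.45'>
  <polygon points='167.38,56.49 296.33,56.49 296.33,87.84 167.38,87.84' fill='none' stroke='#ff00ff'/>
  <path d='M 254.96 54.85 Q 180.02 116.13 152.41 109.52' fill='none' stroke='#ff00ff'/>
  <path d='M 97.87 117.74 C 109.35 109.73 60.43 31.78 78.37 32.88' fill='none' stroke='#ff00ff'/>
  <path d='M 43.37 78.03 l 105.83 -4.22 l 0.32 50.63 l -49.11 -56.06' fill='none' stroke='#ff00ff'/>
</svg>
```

viewBox `0 0 325.68 130.45` with mm width/height → 1 unit = 1 mm. Flip: y_m = 130.45 − y_svg.

**Shape 1** — `<polygon>` rectangle, stroke `#ff00ff` → engrave (S287, F2172). Machine vertices: (167.38,73.96) → (296.33,73.96) → (296.33,42.61) → (167.38,42.61) → (167.38,73.96). Closed: final G1 returns to the first vertex.

**Shape 2** — `<path>` quadratic bezier, stroke `#ff00ff` → engrave (S287, F2172). Control points (SVG): P0=(254.96,54.85), P1=(180.02,116.13), P2=(152.41,109.52); sampled at t=k/6. Machine vertices: (254.96,75.60) → (231.29,57.06) → (210.26,42.29) → (191.85,31.29) → (176.08,24.07) → (162.93,20.61) → (152.41,20.93). Open path.

**Shape 3** — `<path>` cubic bezier, stroke `#ff00ff` → engrave (S287, F2172). Control points (SVG): P0=(97.87,117.74), P1=(109.35,109.73), P2=(60.43,31.78), P3=(78.37,32.88); sampled at t=k/6. Machine vertices: (97.87,12.71) → (99.17,21.85) → (93.93,38.52) → (85.70,58.56) → (78.00,77.84) → (74.38,92.22) → (78.37,97.57). Open path.

**Shape 4** — `<path>` open polyline, stroke `#ff00ff` → engrave (S287, F2172). Machine vertices: (43.37,52.42) → (149.20,56.64) → (149.52,6.01) → (100.41,62.07). Open path.

G21
G90
G0 X167.38 Y73.96
M4 S287
G01 X296.33 Y73.96 F2172
G01 X296.33 Y42.61
G01 X167.38 Y42.61
G01 X167.38 Y73.96
M5
G0 X254.96 Y75.60
M4 S287
G01 X231.29 Y57.06 F2172
G01 X210.26 Y42.29
G01 X191.85 Y31.29
G01 X176.08 Y24.07
G01 X162.93 Y20.61
G01 X152.41 Y20.93
M5
G0 X97.87 Y12.71
M4 S287
G01 X99.17 Y21.85 F2172
G01 X93.93 Y38.52
G01 X85.70 Y58.56
G01 X78.00 Y77.84
G01 X74.38 Y92.22
G01 X78.37 Y97.57
M5
G0 X43.37 Y52.42
M4 S287
G01 X149.20 Y56.64 F2172
G01 X149.52 Y6.01
G01 X100.41 Y62.07
M5
G0 X0.00 Y0.00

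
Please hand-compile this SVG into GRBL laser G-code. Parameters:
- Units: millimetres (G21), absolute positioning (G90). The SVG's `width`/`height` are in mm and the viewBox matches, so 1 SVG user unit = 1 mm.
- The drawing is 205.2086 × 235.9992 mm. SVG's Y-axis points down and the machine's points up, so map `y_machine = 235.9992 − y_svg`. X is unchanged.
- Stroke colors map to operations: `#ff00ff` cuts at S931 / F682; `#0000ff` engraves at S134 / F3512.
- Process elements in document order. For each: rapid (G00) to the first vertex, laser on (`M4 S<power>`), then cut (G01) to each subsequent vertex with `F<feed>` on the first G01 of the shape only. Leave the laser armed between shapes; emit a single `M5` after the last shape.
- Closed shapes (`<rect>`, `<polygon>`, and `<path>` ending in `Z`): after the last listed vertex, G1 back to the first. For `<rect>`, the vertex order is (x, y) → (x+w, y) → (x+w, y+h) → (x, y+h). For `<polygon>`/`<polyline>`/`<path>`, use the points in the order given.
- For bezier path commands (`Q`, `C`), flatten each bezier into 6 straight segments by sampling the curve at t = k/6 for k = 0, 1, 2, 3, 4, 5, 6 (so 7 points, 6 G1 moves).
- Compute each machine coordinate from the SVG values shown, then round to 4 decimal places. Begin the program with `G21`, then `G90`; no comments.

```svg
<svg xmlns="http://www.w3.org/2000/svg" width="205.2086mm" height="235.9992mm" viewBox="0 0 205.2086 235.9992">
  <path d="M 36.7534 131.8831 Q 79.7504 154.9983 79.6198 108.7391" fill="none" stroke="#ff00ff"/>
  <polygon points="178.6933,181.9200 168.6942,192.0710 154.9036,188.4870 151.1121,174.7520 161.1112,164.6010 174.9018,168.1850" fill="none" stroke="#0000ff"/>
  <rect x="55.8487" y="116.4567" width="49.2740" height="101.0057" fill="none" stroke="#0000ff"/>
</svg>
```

Since the viewBox matches the mm dimensions, user units are millimetres directly. The only transform is the Y-flip y_m = 235.9992 − y_svg.

Shape 1 is a quadratic bezier drawn with `<path>`. Its stroke #ff00ff means cut at S931, F682. After flipping Y the toolpath is (36.7534,104.1161) → (49.8877,98.3381) → (60.6261,96.4142) → (68.9685,98.3445) → (74.9149,104.1289) → (78.4653,113.7674) → (79.6198,127.2601).

Shape 2 is a regular polygon drawn with `<polygon>`. Its stroke #0000ff means engrave at S134, F3512. After flipping Y the toolpath is (178.6933,54.0792) → (168.6942,43.9282) → (154.9036,47.5122) → (151.1121,61.2472) → (161.1112,71.3982) → (174.9018,67.8142) → (178.6933,54.0792), returning to the start.

Shape 3 is a rectangle drawn with `<rect>`. Its stroke #0000ff means engrave at S134, F3512. After flipping Y the toolpath is (55.8487,119.5425) → (105.1227,119.5425) → (105.1227,18.5368) → (55.8487,18.5368) → (55.8487,119.5425), returning to the start.

G21
G90
G00 X36.7534 Y104.1161
M4 S931
G01 X49.8877 Y98.3381 F682
G01 X60.6261 Y96.4142
G01 X68.9685 Y98.3445
G01 X74.9149 Y104.1289
G01 X78.4653 Y113.7674
G01 X79.6198 Y127.2601
G00 X178.6933 Y54.0792
M4 S134
G01 X168.6942 Y43.9282 F3512
G01 X154.9036 Y47.5122
G01 X151.1121 Y61.2472
G01 X161.1112 Y71.3982
G01 X174.9018 Y67.8142
G01 X178.6933 Y54.0792
G00 X55.8487 Y119.5425
M4 S134
G01 X105.1227 Y119.5425 F3512
G01 X105.1227 Y18.5368
G01 X55.8487 Y18.5368
G01 X55.8487 Y119.5425
M5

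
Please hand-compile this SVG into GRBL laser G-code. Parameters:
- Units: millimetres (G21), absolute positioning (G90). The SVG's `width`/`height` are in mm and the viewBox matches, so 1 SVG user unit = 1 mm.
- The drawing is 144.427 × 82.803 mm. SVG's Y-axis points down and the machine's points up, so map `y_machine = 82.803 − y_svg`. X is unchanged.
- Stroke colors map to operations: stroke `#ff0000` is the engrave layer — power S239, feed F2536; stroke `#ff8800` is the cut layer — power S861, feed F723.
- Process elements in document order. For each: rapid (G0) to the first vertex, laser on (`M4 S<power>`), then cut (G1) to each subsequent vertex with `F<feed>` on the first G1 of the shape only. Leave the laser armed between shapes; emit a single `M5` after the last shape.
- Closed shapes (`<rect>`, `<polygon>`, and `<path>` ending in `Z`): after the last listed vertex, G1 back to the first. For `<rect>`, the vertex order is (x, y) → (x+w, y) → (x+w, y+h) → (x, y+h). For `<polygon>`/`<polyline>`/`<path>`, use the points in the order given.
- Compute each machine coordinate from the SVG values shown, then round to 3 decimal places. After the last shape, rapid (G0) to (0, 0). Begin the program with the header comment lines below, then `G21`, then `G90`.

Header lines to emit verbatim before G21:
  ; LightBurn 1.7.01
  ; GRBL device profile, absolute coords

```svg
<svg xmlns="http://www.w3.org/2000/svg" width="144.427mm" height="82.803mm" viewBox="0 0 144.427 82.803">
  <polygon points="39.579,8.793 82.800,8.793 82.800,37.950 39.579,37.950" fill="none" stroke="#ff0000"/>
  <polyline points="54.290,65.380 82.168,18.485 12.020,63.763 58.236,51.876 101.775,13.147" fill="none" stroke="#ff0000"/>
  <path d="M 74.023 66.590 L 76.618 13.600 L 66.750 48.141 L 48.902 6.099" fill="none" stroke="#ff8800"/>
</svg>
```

1 u = 1 mm; y_m = 82.803 − y.

[1] `<polygon>` rectangle, #ff0000→engrave S239 F2536: (39.579,74.010) → (82.800,74.010) → (82.800,44.853) → (39.579,44.853) → (39.579,74.010) (closed)

[2] `<polyline>` open polyline, #ff0000→engrave S239 F2536: (54.290,17.423) → (82.168,64.318) → (12.020,19.040) → (58.236,30.927) → (101.775,69.656)

[3] `<path>` open polyline, #ff8800→cut S861 F723: (74.023,16.213) → (76.618,69.203) → (66.750,34.662) → (48.902,76.704)

; LightBurn 1.7.01
; GRBL device profile, absolute coords
G21
G90
G0 X39.579 Y74.010
M4 S239
G1 X82.800 Y74.010 F2536
G1 X82.800 Y44.853
G1 X39.579 Y44.853
G1 X39.579 Y74.010
G0 X54.290 Y17.423
M4 S239
G1 X82.168 Y64.318 F2536
G1 X12.020 Y19.040
G1 X58.236 Y30.927
G1 X101.775 Y69.656
G0 X74.023 Y16.213
M4 S861
G1 X76.618 Y69.203 F723
G1 X66.750 Y34.662
G1 X48.902 Y76.704
M5
G0 X0.000 Y0.000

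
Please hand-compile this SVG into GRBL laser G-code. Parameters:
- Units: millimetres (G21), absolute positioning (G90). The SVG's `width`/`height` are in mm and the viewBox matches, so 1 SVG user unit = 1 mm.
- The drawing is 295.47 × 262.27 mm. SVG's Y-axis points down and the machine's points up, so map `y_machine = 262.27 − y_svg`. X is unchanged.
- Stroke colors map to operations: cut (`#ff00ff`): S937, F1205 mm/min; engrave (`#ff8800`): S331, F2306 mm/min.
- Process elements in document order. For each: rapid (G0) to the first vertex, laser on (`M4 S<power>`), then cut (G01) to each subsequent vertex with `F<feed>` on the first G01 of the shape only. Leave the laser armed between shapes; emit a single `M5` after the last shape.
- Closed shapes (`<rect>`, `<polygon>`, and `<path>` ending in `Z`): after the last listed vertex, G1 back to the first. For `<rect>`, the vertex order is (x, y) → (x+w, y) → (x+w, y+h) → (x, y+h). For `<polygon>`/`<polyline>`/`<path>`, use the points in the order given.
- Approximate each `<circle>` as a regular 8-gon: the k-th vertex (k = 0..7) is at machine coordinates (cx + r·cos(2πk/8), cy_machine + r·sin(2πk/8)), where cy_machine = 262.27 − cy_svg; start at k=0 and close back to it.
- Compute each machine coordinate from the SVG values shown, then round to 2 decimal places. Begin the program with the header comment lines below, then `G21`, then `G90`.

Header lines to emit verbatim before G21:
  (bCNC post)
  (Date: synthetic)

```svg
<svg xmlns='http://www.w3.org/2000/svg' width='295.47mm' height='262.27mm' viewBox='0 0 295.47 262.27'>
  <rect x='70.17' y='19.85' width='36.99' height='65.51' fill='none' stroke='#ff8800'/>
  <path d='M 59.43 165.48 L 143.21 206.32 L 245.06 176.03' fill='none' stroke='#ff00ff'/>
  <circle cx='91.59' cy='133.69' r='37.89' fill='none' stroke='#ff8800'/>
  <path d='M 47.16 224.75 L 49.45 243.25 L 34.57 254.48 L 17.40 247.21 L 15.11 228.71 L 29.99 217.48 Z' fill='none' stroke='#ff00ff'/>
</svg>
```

(bCNC post)
(Date: synthetic)
G21
G90
G0 X70.17 Y242.42
M4 S331
G01 X107.16 Y242.42 F2306
G01 X107.16 Y176.91
G01 X70.17 Y176.91
G01 X70.17 Y242.42
G0 X59.43 Y96.79
M4 S937
G01 X143.21 Y55.95 F1205
G01 X245.06 Y86.24
G0 X129.48 Y128.58
M4 S331
G01 X118.38 Y155.37 F2306
G01 X91.59 Y166.47
G01 X64.80 Y155.37
G01 X53.70 Y128.58
G01 X64.80 Y101.79
G01 X91.59 Y90.69
G01 X118.38 Y101.79
G01 X129.48 Y128.58
G0 X47.16 Y37.52
M4 S937
G01 X49.45 Y19.02 F1205
G01 X34.57 Y7.79
G01 X17.40 Y15.06
G01 X15.11 Y33.56
G01 X29.99 Y44.79
G01 X47.16 Y37.52
M5

Since the viewBox matches the mm dimensions, user units are millimetres directly. The only transform is the Y-flip y_m = 262.27 − y_svg.

Shape 1 is a rectangle drawn with `<rect>`. Its stroke #ff8800 means engrave at S331, F2306. After flipping Y the toolpath is (70.17,242.42) → (107.16,242.42) → (107.16,176.91) → (70.17,176.91) → (70.17,242.42), returning to the start.

Shape 2 is a open polyline drawn with `<path>`. Its stroke #ff00ff means cut at S937, F1205. After flipping Y the toolpath is (59.43,96.79) → (143.21,55.95) → (245.06,86.24).

Shape 3 is a circle drawn with `<circle>`. Its stroke #ff8800 means engrave at S331, F2306. After flipping Y the toolpath is (129.48,128.58) → (118.38,155.37) → (91.59,166.47) → (64.80,155.37) → (53.70,128.58) → (64.80,101.79) → (91.59,90.69) → (118.38,101.79) → (129.48,128.58), returning to the start.

Shape 4 is a regular polygon drawn with `<path>`. Its stroke #ff00ff means cut at S937, F1205. After flipping Y the toolpath is (47.16,37.52) → (49.45,19.02) → (34.57,7.79) → (17.40,15.06) → (15.11,33.56) → (29.99,44.79) → (47.16,37.52), returning to the start.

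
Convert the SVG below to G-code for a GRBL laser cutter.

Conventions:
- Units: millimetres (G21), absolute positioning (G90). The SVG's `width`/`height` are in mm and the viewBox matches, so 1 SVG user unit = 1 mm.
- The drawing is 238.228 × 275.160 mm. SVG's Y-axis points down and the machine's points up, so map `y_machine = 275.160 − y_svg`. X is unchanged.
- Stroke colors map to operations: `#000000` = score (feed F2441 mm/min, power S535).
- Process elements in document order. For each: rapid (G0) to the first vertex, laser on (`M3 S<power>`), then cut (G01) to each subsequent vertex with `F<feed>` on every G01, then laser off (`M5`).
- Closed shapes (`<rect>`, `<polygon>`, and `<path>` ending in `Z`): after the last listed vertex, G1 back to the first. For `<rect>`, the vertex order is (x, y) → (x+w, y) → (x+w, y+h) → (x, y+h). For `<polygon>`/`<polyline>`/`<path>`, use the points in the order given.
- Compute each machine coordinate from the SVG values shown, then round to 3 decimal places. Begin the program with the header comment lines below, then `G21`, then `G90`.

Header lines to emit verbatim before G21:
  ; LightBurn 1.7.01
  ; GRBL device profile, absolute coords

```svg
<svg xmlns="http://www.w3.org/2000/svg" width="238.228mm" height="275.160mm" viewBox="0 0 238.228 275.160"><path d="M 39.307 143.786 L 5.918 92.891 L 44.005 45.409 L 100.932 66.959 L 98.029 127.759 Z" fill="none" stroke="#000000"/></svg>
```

; LightBurn 1.7.01
; GRBL device profile, absolute coords
G21
G90
G0 X39.307 Y131.374
M3 S535
G01 X5.918 Y182.269 F2441
G01 X44.005 Y229.751 F2441
G01 X100.932 Y208.201 F2441
G01 X98.029 Y147.401 F2441
G01 X39.307 Y131.374 F2441
M5

1 u = 1 mm; y_m = 275.160 − y.

[1] `<path>` regular polygon, #000000→score S535 F2441: (39.307,131.374) → (5.918,182.269) → (44.005,229.751) → (100.932,208.201) → (98.029,147.401) → (39.307,131.374) (closed)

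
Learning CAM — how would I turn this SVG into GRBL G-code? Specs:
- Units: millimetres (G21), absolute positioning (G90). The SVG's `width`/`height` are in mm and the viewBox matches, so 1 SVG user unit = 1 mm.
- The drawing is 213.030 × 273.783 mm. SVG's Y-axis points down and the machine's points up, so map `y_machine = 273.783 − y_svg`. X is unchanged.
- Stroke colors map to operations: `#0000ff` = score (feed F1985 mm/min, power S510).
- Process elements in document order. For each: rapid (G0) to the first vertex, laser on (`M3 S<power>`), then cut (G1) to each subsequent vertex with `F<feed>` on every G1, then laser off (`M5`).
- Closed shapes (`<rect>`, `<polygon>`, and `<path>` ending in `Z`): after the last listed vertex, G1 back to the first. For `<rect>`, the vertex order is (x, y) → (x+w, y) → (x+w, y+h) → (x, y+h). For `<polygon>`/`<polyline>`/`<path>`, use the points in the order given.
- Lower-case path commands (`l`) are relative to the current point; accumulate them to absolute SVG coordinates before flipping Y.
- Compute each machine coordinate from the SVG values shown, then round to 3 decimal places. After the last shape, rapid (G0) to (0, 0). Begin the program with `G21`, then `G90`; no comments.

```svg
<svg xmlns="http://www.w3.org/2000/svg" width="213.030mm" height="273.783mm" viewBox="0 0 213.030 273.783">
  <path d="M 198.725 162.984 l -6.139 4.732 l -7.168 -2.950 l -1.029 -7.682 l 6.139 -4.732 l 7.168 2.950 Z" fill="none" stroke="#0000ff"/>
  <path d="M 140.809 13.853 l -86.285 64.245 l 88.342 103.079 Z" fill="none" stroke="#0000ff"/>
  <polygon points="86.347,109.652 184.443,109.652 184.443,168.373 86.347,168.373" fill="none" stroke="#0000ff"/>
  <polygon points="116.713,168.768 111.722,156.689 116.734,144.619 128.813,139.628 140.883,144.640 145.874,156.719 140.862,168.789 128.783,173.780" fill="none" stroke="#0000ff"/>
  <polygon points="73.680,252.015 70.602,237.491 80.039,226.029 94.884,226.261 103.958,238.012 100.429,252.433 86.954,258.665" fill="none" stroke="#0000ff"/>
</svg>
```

G21
G90
G0 X198.725 Y110.799
M3 S510
G1 X192.586 Y106.067 F1985
G1 X185.418 Y109.017 F1985
G1 X184.389 Y116.699 F1985
G1 X190.528 Y121.431 F1985
G1 X197.696 Y118.481 F1985
G1 X198.725 Y110.799 F1985
M5
G0 X140.809 Y259.930
M3 S510
G1 X54.524 Y195.685 F1985
G1 X142.866 Y92.606 F1985
G1 X140.809 Y259.930 F1985
M5
G0 X86.347 Y164.131
M3 S510
G1 X184.443 Y164.131 F1985
G1 X184.443 Y105.410 F1985
G1 X86.347 Y105.410 F1985
G1 X86.347 Y164.131 F1985
M5
G0 X116.713 Y105.015
M3 S510
G1 X111.722 Y117.094 F1985
G1 X116.734 Y129.164 F1985
G1 X128.813 Y134.155 F1985
G1 X140.883 Y129.143 F1985
G1 X145.874 Y117.064 F1985
G1 X140.862 Y104.994 F1985
G1 X128.783 Y100.003 F1985
G1 X116.713 Y105.015 F1985
M5
G0 X73.680 Y21.768
M3 S510
G1 X70.602 Y36.292 F1985
G1 X80.039 Y47.754 F1985
G1 X94.884 Y47.522 F1985
G1 X103.958 Y35.771 F1985
G1 X100.429 Y21.350 F1985
G1 X86.954 Y15.118 F1985
G1 X73.680 Y21.768 F1985
M5
G0 X0.000 Y0.000

viewBox `0 0 213.030 273.783` with mm width/height → 1 unit = 1 mm. Flip: y_m = 273.783 − y_svg.

**Shape 1** — `<path>` regular polygon, stroke `#0000ff` → score (S510, F1985). Machine vertices: (198.725,110.799) → (192.586,106.067) → (185.418,109.017) → (184.389,116.699) → (190.528,121.431) → (197.696,118.481) → (198.725,110.799). Closed: final G1 returns to the first vertex.

**Shape 2** — `<path>` closed polygon, stroke `#0000ff` → score (S510, F1985). Machine vertices: (140.809,259.930) → (54.524,195.685) → (142.866,92.606) → (140.809,259.930). Closed: final G1 returns to the first vertex.

**Shape 3** — `<polygon>` rectangle, stroke `#0000ff` → score (S510, F1985). Machine vertices: (86.347,164.131) → (184.443,164.131) → (184.443,105.410) → (86.347,105.410) → (86.347,164.131). Closed: final G1 returns to the first vertex.

**Shape 4** — `<polygon>` regular polygon, stroke `#0000ff` → score (S510, F1985). Machine vertices: (116.713,105.015) → (111.722,117.094) → (116.734,129.164) → (128.813,134.155) → (140.883,129.143) → (145.874,117.064) → (140.862,104.994) → (128.783,100.003) → (116.713,105.015). Closed: final G1 returns to the first vertex.

**Shape 5** — `<polygon>` regular polygon, stroke `#0000ff` → score (S510, F1985). Machine vertices: (73.680,21.768) → (70.602,36.292) → (80.039,47.754) → (94.884,47.522) → (103.958,35.771) → (100.429,21.350) → (86.954,15.118) → (73.680,21.768). Closed: final G1 returns to the first vertex.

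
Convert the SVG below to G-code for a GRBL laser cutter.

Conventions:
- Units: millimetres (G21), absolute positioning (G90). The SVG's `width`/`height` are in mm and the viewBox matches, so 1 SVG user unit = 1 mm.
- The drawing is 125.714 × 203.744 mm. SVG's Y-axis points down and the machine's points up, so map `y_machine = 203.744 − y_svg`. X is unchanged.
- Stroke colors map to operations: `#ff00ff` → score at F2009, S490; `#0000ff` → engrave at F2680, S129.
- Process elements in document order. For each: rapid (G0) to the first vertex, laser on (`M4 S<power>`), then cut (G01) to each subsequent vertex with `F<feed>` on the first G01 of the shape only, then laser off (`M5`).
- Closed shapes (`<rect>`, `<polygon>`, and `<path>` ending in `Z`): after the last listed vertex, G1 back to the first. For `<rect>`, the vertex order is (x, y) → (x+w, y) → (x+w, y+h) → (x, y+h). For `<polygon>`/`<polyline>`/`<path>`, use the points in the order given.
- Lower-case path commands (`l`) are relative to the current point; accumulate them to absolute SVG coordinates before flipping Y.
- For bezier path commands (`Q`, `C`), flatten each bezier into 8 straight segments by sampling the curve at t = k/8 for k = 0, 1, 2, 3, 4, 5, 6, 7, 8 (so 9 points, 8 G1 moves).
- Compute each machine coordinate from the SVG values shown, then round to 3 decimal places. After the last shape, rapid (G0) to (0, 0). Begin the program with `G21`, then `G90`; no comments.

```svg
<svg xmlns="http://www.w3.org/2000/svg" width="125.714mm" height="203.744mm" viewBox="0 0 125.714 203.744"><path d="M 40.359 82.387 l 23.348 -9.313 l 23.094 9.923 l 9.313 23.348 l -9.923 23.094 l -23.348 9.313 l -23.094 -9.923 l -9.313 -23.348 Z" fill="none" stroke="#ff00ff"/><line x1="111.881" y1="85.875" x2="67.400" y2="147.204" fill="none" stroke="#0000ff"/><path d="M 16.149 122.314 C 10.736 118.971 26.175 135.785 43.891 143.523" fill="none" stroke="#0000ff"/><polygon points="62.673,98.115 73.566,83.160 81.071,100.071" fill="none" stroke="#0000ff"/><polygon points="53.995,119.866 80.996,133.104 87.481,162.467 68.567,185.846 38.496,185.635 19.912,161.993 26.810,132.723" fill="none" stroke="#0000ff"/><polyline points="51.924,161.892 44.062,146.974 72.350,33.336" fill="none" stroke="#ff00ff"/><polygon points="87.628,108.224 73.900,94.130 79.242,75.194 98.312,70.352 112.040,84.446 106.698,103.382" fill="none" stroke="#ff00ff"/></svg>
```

viewBox `0 0 125.714 203.744` with mm width/height → 1 unit = 1 mm. Flip: y_m = 203.744 − y_svg.

**Shape 1** — `<path>` regular polygon, stroke `#ff00ff` → score (S490, F2009). Machine vertices: (40.359,121.357) → (63.707,130.670) → (86.801,120.747) → (96.114,97.399) → (86.191,74.305) → (62.843,64.992) → (39.749,74.915) → (30.436,98.263) → (40.359,121.357). Closed: final G1 returns to the first vertex.

**Shape 2** — `<line>` line segment, stroke `#0000ff` → engrave (S129, F2680). Machine vertices: (111.881,117.869) → (67.400,56.540). Open path.

**Shape 3** — `<path>` cubic bezier, stroke `#0000ff` → engrave (S129, F2680). Control points (SVG): P0=(16.149,122.314), P1=(10.736,118.971), P2=(26.175,135.785), P3=(43.891,143.523); sampled at t=k/8. Machine vertices: (16.149,81.430) → (15.060,81.796) → (15.709,80.615) → (17.877,78.229) → (21.347,74.981) → (25.901,71.214) → (31.321,67.269) → (37.391,63.491) → (43.891,60.221). Open path.

**Shape 4** — `<polygon>` regular polygon, stroke `#0000ff` → engrave (S129, F2680). Machine vertices: (62.673,105.629) → (73.566,120.584) → (81.071,103.673) → (62.673,105.629). Closed: final G1 returns to the first vertex.

**Shape 5** — `<polygon>` regular polygon, stroke `#0000ff` → engrave (S129, F2680). Machine vertices: (53.995,83.878) → (80.996,70.640) → (87.481,41.277) → (68.567,17.898) → (38.496,18.109) → (19.912,41.751) → (26.810,71.021) → (53.995,83.878). Closed: final G1 returns to the first vertex.

**Shape 6** — `<polyline>` open polyline, stroke `#ff00ff` → score (S490, F2009). Machine vertices: (51.924,41.852) → (44.062,56.770) → (72.350,170.408). Open path.

**Shape 7** — `<polygon>` regular polygon, stroke `#ff00ff` → score (S490, F2009). Machine vertices: (87.628,95.520) → (73.900,109.614) → (79.242,128.550) → (98.312,133.392) → (112.040,119.298) → (106.698,100.362) → (87.628,95.520). Closed: final G1 returns to the first vertex.

G21
G90
G0 X40.359 Y121.357
M4 S490
G01 X63.707 Y130.670 F2009
G01 X86.801 Y120.747
G01 X96.114 Y97.399
G01 X86.191 Y74.305
G01 X62.843 Y64.992
G01 X39.749 Y74.915
G01 X30.436 Y98.263
G01 X40.359 Y121.357
M5
G0 X111.881 Y117.869
M4 S129
G01 X67.400 Y56.540 F2680
M5
G0 X16.149 Y81.430
M4 S129
G01 X15.060 Y81.796 F2680
G01 X15.709 Y80.615
G01 X17.877 Y78.229
G01 X21.347 Y74.981
G01 X25.901 Y71.214
G01 X31.321 Y67.269
G01 X37.391 Y63.491
G01 X43.891 Y60.221
M5
G0 X62.673 Y105.629
M4 S129
G01 X73.566 Y120.584 F2680
G01 X81.071 Y103.673
G01 X62.673 Y105.629
M5
G0 X53.995 Y83.878
M4 S129
G01 X80.996 Y70.640 F2680
G01 X87.481 Y41.277
G01 X68.567 Y17.898
G01 X38.496 Y18.109
G01 X19.912 Y41.751
G01 X26.810 Y71.021
G01 X53.995 Y83.878
M5
G0 X51.924 Y41.852
M4 S490
G01 X44.062 Y56.770 F2009
G01 X72.350 Y170.408
M5
G0 X87.628 Y95.520
M4 S490
G01 X73.900 Y109.614 F2009
G01 X79.242 Y128.550
G01 X98.312 Y133.392
G01 X112.040 Y119.298
G01 X106.698 Y100.362
G01 X87.628 Y95.520
M5
G0 X0.000 Y0.000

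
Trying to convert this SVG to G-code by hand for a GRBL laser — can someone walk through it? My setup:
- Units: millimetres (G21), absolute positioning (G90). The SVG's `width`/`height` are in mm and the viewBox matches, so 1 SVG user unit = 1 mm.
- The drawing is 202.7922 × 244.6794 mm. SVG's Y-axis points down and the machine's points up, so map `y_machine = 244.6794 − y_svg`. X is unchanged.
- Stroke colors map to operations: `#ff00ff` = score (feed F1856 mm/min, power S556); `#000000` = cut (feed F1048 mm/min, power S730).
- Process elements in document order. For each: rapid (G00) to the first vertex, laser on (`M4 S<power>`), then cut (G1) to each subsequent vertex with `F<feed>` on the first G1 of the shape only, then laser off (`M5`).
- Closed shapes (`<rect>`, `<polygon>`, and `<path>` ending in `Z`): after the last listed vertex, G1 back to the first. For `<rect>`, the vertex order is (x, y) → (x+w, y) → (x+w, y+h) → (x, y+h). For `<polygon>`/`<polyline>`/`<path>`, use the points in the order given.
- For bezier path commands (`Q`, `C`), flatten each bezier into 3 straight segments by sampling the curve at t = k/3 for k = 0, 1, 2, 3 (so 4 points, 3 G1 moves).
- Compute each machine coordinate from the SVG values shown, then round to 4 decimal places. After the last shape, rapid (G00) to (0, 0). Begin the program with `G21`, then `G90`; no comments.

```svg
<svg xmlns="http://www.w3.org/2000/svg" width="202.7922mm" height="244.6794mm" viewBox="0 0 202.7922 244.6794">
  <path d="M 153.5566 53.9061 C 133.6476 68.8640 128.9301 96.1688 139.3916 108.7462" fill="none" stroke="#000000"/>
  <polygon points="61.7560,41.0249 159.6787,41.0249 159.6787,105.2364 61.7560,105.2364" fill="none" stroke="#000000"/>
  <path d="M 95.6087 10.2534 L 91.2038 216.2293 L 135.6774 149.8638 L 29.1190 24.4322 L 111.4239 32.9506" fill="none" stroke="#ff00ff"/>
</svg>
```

1 u = 1 mm; y_m = 244.6794 − y.

[1] `<path>` cubic bezier, #000000→cut S730 F1048: (153.5566,190.7733) → (138.7110,172.7025) → (133.9902,152.4170) → (139.3916,135.9332)

[2] `<polygon>` rectangle, #000000→cut S730 F1048: (61.7560,203.6545) → (159.6787,203.6545) → (159.6787,139.4430) → (61.7560,139.4430) → (61.7560,203.6545) (closed)

[3] `<path>` open polyline, #ff00ff→score S556 F1856: (95.6087,234.4260) → (91.2038,28.4501) → (135.6774,94.8156) → (29.1190,220.2472) → (111.4239,211.7288)

G21
G90
G00 X153.5566 Y190.7733
M4 S730
G1 X138.7110 Y172.7025 F1048
G1 X133.9902 Y152.4170
G1 X139.3916 Y135.9332
M5
G00 X61.7560 Y203.6545
M4 S730
G1 X159.6787 Y203.6545 F1048
G1 X159.6787 Y139.4430
G1 X61.7560 Y139.4430
G1 X61.7560 Y203.6545
M5
G00 X95.6087 Y234.4260
M4 S556
G1 X91.2038 Y28.4501 F1856
G1 X135.6774 Y94.8156
G1 X29.1190 Y220.2472
G1 X111.4239 Y211.7288
M5
G00 X0.0000 Y0.0000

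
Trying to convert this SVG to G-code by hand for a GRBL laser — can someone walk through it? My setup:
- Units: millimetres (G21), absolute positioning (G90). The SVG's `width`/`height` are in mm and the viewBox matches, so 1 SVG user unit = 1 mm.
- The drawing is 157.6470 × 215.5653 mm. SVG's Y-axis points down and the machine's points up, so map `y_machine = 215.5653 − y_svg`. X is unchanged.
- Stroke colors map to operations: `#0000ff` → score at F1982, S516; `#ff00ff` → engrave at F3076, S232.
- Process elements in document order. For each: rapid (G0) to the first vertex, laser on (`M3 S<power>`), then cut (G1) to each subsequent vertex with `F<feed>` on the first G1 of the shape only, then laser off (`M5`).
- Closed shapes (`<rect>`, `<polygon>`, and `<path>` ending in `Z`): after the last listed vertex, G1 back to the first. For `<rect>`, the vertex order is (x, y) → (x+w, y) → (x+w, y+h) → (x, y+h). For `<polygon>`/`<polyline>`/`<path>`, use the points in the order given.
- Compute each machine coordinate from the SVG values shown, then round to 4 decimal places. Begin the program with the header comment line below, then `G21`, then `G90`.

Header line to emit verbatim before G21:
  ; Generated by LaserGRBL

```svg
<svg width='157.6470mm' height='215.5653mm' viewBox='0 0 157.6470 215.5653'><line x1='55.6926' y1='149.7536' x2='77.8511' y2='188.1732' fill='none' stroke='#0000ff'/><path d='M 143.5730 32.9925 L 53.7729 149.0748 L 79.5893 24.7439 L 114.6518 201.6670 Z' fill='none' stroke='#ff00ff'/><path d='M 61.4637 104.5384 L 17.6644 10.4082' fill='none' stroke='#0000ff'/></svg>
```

Since the viewBox matches the mm dimensions, user units are millimetres directly. The only transform is the Y-flip y_m = 215.5653 − y_svg.

Shape 1 is a line segment drawn with `<line>`. Its stroke #0000ff means score at S516, F1982. After flipping Y the toolpath is (55.6926,65.8117) → (77.8511,27.3921).

Shape 2 is a closed polygon drawn with `<path>`. Its stroke #ff00ff means engrave at S232, F3076. After flipping Y the toolpath is (143.5730,182.5728) → (53.7729,66.4905) → (79.5893,190.8214) → (114.6518,13.8983) → (143.5730,182.5728), returning to the start.

Shape 3 is a line segment drawn with `<path>`. Its stroke #0000ff means score at S516, F1982. After flipping Y the toolpath is (61.4637,111.0269) → (17.6644,205.1571).

; Generated by LaserGRBL
G21
G90
G0 X55.6926 Y65.8117
M3 S516
G1 X77.8511 Y27.3921 F1982
M5
G0 X143.5730 Y182.5728
M3 S232
G1 X53.7729 Y66.4905 F3076
G1 X79.5893 Y190.8214
G1 X114.6518 Y13.8983
G1 X143.5730 Y182.5728
M5
G0 X61.4637 Y111.0269
M3 S516
G1 X17.6644 Y205.1571 F1982
M5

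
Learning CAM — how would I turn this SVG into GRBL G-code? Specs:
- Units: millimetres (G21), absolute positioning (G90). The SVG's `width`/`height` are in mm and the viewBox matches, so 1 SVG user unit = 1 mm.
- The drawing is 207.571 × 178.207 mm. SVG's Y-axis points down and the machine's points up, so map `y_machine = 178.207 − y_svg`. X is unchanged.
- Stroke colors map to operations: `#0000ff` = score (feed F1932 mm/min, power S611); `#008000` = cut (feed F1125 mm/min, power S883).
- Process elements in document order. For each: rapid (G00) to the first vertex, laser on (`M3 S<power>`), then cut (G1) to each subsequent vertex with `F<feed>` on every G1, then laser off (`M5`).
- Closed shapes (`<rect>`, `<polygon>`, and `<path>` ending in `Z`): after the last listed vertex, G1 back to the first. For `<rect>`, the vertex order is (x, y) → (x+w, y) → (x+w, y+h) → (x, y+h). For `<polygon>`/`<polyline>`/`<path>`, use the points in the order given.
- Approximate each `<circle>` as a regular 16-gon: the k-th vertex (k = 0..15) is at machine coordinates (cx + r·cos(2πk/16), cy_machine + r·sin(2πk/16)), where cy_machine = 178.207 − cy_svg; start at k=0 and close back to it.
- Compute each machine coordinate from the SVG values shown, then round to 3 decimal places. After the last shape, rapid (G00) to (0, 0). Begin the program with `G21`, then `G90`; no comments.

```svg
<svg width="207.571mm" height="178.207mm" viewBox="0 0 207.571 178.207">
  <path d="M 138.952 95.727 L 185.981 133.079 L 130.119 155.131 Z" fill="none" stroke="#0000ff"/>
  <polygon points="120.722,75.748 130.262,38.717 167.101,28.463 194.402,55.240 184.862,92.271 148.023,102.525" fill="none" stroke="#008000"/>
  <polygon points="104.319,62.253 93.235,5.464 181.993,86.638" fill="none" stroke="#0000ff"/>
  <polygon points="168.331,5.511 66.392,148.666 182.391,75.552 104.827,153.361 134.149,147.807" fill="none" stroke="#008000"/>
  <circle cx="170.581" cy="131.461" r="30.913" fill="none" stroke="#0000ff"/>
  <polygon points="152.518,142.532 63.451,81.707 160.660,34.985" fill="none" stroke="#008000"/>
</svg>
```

G21
G90
G00 X138.952 Y82.480
M3 S611
G1 X185.981 Y45.128 F1932
G1 X130.119 Y23.076 F1932
G1 X138.952 Y82.480 F1932
M5
G00 X120.722 Y102.459
M3 S883
G1 X130.262 Y139.490 F1125
G1 X167.101 Y149.744 F1125
G1 X194.402 Y122.967 F1125
G1 X184.862 Y85.936 F1125
G1 X148.023 Y75.682 F1125
G1 X120.722 Y102.459 F1125
M5
G00 X104.319 Y115.954
M3 S611
G1 X93.235 Y172.743 F1932
G1 X181.993 Y91.569 F1932
G1 X104.319 Y115.954 F1932
M5
G00 X168.331 Y172.696
M3 S883
G1 X66.392 Y29.541 F1125
G1 X182.391 Y102.655 F1125
G1 X104.827 Y24.846 F1125
G1 X134.149 Y30.400 F1125
G1 X168.331 Y172.696 F1125
M5
G00 X201.494 Y46.746
M3 S611
G1 X199.141 Y58.576 F1932
G1 X192.440 Y68.605 F1932
G1 X182.411 Y75.306 F1932
G1 X170.581 Y77.659 F1932
G1 X158.751 Y75.306 F1932
G1 X148.722 Y68.605 F1932
G1 X142.021 Y58.576 F1932
G1 X139.668 Y46.746 F1932
G1 X142.021 Y34.916 F1932
G1 X148.722 Y24.887 F1932
G1 X158.751 Y18.186 F1932
G1 X170.581 Y15.833 F1932
G1 X182.411 Y18.186 F1932
G1 X192.440 Y24.887 F1932
G1 X199.141 Y34.916 F1932
G1 X201.494 Y46.746 F1932
M5
G00 X152.518 Y35.675
M3 S883
G1 X63.451 Y96.500 F1125
G1 X160.660 Y143.222 F1125
G1 X152.518 Y35.675 F1125
M5
G00 X0.000 Y0.000

1 u = 1 mm; y_m = 178.207 − y.

[1] `<path>` regular polygon, #0000ff→score S611 F1932: (138.952,82.480) → (185.981,45.128) → (130.119,23.076) → (138.952,82.480) (closed)

[2] `<polygon>` regular polygon, #008000→cut S883 F1125: (120.722,102.459) → (130.262,139.490) → (167.101,149.744) → (194.402,122.967) → (184.862,85.936) → (148.023,75.682) → (120.722,102.459) (closed)

[3] `<polygon>` closed polygon, #0000ff→score S611 F1932: (104.319,115.954) → (93.235,172.743) → (181.993,91.569) → (104.319,115.954) (closed)

[4] `<polygon>` closed polygon, #008000→cut S883 F1125: (168.331,172.696) → (66.392,29.541) → (182.391,102.655) → (104.827,24.846) → (134.149,30.400) → (168.331,172.696) (closed)

[5] `<circle>` circle, #0000ff→score S611 F1932: (201.494,46.746) → (199.141,58.576) → (192.440,68.605) → (182.411,75.306) → (170.581,77.659) → (158.751,75.306) → (148.722,68.605) → (142.021,58.576) → (139.668,46.746) → (142.021,34.916) → (148.722,24.887) → (158.751,18.186) → (170.581,15.833) → (182.411,18.186) → (192.440,24.887) → (199.141,34.916) → (201.494,46.746) (closed)

[6] `<polygon>` regular polygon, #008000→cut S883 F1125: (152.518,35.675) → (63.451,96.500) → (160.660,143.222) → (152.518,35.675) (closed)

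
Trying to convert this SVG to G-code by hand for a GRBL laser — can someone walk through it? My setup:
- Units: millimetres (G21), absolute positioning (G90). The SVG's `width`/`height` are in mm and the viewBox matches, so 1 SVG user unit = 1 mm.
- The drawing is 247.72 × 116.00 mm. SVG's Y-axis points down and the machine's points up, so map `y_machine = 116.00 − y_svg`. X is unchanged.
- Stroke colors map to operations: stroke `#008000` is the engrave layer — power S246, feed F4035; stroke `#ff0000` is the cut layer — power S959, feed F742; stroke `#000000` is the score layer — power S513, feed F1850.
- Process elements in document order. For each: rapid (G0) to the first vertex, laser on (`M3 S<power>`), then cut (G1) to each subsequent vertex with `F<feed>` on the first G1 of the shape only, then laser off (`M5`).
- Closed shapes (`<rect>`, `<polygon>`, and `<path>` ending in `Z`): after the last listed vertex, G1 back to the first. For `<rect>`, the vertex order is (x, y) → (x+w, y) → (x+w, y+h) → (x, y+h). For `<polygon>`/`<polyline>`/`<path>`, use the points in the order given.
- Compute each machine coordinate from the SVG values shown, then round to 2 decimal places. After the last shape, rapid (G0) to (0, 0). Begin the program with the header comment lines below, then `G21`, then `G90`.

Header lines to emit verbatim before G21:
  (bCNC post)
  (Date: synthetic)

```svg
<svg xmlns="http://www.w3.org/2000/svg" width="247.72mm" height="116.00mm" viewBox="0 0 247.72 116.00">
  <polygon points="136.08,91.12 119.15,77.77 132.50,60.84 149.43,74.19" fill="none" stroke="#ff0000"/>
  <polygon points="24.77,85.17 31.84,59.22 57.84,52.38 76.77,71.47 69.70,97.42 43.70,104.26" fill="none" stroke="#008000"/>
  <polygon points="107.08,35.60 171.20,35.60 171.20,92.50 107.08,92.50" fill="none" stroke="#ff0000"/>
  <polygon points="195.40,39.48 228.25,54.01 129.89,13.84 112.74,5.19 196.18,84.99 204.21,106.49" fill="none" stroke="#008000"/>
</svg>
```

(bCNC post)
(Date: synthetic)
G21
G90
G0 X136.08 Y24.88
M3 S959
G1 X119.15 Y38.23 F742
G1 X132.50 Y55.16
G1 X149.43 Y41.81
G1 X136.08 Y24.88
M5
G0 X24.77 Y30.83
M3 S246
G1 X31.84 Y56.78 F4035
G1 X57.84 Y63.62
G1 X76.77 Y44.53
G1 X69.70 Y18.58
G1 X43.70 Y11.74
G1 X24.77 Y30.83
M5
G0 X107.08 Y80.40
M3 S959
G1 X171.20 Y80.40 F742
G1 X171.20 Y23.50
G1 X107.08 Y23.50
G1 X107.08 Y80.40
M5
G0 X195.40 Y76.52
M3 S246
G1 X228.25 Y61.99 F4035
G1 X129.89 Y102.16
G1 X112.74 Y110.81
G1 X196.18 Y31.01
G1 X204.21 Y9.51
G1 X195.40 Y76.52
M5
G0 X0.00 Y0.00

Since the viewBox matches the mm dimensions, user units are millimetres directly. The only transform is the Y-flip y_m = 116.00 − y_svg.

Shape 1 is a regular polygon drawn with `<polygon>`. Its stroke #ff0000 means cut at S959, F742. After flipping Y the toolpath is (136.08,24.88) → (119.15,38.23) → (132.50,55.16) → (149.43,41.81) → (136.08,24.88), returning to the start.

Shape 2 is a regular polygon drawn with `<polygon>`. Its stroke #008000 means engrave at S246, F4035. After flipping Y the toolpath is (24.77,30.83) → (31.84,56.78) → (57.84,63.62) → (76.77,44.53) → (69.70,18.58) → (43.70,11.74) → (24.77,30.83), returning to the start.

Shape 3 is a rectangle drawn with `<polygon>`. Its stroke #ff0000 means cut at S959, F742. After flipping Y the toolpath is (107.08,80.40) → (171.20,80.40) → (171.20,23.50) → (107.08,23.50) → (107.08,80.40), returning to the start.

Shape 4 is a closed polygon drawn with `<polygon>`. Its stroke #008000 means engrave at S246, F4035. After flipping Y the toolpath is (195.40,76.52) → (228.25,61.99) → (129.89,102.16) → (112.74,110.81) → (196.18,31.01) → (204.21,9.51) → (195.40,76.52), returning to the start.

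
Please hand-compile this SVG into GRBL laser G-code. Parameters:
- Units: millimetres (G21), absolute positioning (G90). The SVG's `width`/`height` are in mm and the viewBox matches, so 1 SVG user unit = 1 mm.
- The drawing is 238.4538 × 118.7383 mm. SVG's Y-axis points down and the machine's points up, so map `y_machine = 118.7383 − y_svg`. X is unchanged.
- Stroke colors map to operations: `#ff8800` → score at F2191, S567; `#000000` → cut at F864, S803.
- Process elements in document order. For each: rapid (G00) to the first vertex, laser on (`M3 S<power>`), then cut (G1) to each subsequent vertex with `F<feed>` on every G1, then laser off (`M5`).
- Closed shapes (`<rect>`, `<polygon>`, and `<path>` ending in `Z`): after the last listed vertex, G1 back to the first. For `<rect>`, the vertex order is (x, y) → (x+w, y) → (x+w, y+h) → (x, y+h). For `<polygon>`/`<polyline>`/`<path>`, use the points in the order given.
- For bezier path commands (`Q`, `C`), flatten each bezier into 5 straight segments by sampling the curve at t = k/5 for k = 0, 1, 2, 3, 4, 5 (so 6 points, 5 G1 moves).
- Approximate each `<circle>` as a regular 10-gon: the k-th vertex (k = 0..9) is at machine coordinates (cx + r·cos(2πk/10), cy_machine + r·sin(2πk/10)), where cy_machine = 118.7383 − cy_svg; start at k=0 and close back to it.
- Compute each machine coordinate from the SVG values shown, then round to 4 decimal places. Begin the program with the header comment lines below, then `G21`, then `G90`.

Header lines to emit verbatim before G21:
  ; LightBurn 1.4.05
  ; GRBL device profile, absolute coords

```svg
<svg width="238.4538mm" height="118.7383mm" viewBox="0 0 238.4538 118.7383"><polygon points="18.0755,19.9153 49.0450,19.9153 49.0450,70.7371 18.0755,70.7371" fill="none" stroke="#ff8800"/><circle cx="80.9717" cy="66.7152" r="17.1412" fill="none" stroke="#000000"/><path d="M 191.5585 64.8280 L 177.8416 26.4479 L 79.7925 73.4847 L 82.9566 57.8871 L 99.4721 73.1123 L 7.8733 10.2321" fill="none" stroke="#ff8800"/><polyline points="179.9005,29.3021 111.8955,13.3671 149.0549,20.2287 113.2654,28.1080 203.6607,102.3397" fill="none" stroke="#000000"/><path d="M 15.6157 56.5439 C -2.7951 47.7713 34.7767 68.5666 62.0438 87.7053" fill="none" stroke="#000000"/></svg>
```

viewBox `0 0 238.4538 118.7383` with mm width/height → 1 unit = 1 mm. Flip: y_m = 118.7383 − y_svg.

**Shape 1** — `<polygon>` rectangle, stroke `#ff8800` → score (S567, F2191). Machine vertices: (18.0755,98.8230) → (49.0450,98.8230) → (49.0450,48.0012) → (18.0755,48.0012) → (18.0755,98.8230). Closed: final G1 returns to the first vertex.

**Shape 2** — `<circle>` circle, stroke `#000000` → cut (S803, F864). Machine vertices: (98.1129,52.0231) → (94.8392,62.0984) → (86.2686,68.3253) → (75.6748,68.3253) → (67.1042,62.0984) → (63.8305,52.0231) → (67.1042,41.9478) → (75.6748,35.7209) → (86.2686,35.7209) → (94.8392,41.9478) → (98.1129,52.0231). Closed: final G1 returns to the first vertex.

**Shape 3** — `<path>` open polyline, stroke `#ff8800` → score (S567, F2191). Machine vertices: (191.5585,53.9103) → (177.8416,92.2904) → (79.7925,45.2536) → (82.9566,60.8512) → (99.4721,45.6260) → (7.8733,108.5062). Open path.

**Shape 4** — `<polyline>` open polyline, stroke `#000000` → cut (S803, F864). Machine vertices: (179.9005,89.4362) → (111.8955,105.3712) → (149.0549,98.5096) → (113.2654,90.6303) → (203.6607,16.3986). Open path.

**Shape 5** — `<path>` cubic bezier, stroke `#000000` → cut (S803, F864). Control points (SVG): P0=(15.6157,56.5439), P1=(-2.7951,47.7713), P2=(34.7767,68.5666), P3=(62.0438,87.7053); sampled at t=k/5. Machine vertices: (15.6157,62.1944) → (10.7568,64.1596) → (16.1520,60.5273) → (28.6194,52.7962) → (44.9773,42.4652) → (62.0438,31.0330). Open path.

; LightBurn 1.4.05
; GRBL device profile, absolute coords
G21
G90
G00 X18.0755 Y98.8230
M3 S567
G1 X49.0450 Y98.8230 F2191
G1 X49.0450 Y48.0012 F2191
G1 X18.0755 Y48.0012 F2191
G1 X18.0755 Y98.8230 F2191
M5
G00 X98.1129 Y52.0231
M3 S803
G1 X94.8392 Y62.0984 F864
G1 X86.2686 Y68.3253 F864
G1 X75.6748 Y68.3253 F864
G1 X67.1042 Y62.0984 F864
G1 X63.8305 Y52.0231 F864
G1 X67.1042 Y41.9478 F864
G1 X75.6748 Y35.7209 F864
G1 X86.2686 Y35.7209 F864
G1 X94.8392 Y41.9478 F864
G1 X98.1129 Y52.0231 F864
M5
G00 X191.5585 Y53.9103
M3 S567
G1 X177.8416 Y92.2904 F2191
G1 X79.7925 Y45.2536 F2191
G1 X82.9566 Y60.8512 F2191
G1 X99.4721 Y45.6260 F2191
G1 X7.8733 Y108.5062 F2191
M5
G00 X179.9005 Y89.4362
M3 S803
G1 X111.8955 Y105.3712 F864
G1 X149.0549 Y98.5096 F864
G1 X113.2654 Y90.6303 F864
G1 X203.6607 Y16.3986 F864
M5
G00 X15.6157 Y62.1944
M3 S803
G1 X10.7568 Y64.1596 F864
G1 X16.1520 Y60.5273 F864
G1 X28.6194 Y52.7962 F864
G1 X44.9773 Y42.4652 F864
G1 X62.0438 Y31.0330 F864
M5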